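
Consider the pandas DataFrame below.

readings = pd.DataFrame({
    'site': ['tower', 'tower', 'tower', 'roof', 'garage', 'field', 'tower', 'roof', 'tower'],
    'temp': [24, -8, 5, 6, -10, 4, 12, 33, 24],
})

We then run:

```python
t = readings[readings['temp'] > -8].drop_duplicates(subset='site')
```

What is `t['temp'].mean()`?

11.3333333333

filter rows where temp > -8:
    site  temp
0  tower    24
2  tower     5
3   roof     6
5  field     4
6  tower    12
7   roof    33
8  tower    24
drop duplicate site (keep=first):
    site  temp
0  tower    24
3   roof     6
5  field     4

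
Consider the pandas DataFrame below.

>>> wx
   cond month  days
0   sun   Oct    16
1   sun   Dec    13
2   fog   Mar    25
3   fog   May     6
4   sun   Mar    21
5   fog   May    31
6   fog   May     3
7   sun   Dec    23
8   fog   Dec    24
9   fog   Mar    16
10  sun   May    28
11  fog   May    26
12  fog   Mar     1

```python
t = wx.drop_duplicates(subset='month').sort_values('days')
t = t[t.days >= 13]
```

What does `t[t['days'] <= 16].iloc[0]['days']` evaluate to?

13

drop duplicate month (keep=first):
  cond month  days
0  sun   Oct    16
1  sun   Dec    13
2  fog   Mar    25
3  fog   May     6
sort by days:
  cond month  days
3  fog   May     6
1  sun   Dec    13
0  sun   Oct    16
2  fog   Mar    25
filter rows where days >= 13:
  cond month  days
1  sun   Dec    13
0  sun   Oct    16
2  fog   Mar    25
filter rows where days <= 16:
  cond month  days
1  sun   Dec    13
0  sun   Oct    16
value at position 0, column 'days' → 13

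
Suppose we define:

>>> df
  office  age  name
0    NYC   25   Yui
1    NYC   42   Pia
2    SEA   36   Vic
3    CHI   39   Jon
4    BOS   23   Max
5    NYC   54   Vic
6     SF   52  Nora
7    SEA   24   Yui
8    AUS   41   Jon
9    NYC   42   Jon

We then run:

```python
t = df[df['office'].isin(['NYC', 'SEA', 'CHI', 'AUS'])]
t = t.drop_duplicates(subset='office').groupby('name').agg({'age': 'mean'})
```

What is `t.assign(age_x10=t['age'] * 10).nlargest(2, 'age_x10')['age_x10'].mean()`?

380.0

filter rows where office in ['NYC', 'SEA', 'CHI', 'AUS']:
  office  age name
0    NYC   25  Yui
1    NYC   42  Pia
2    SEA   36  Vic
3    CHI   39  Jon
5    NYC   54  Vic
7    SEA   24  Yui
8    AUS   41  Jon
9    NYC   42  Jon
drop duplicate office (keep=first):
  office  age name
0    NYC   25  Yui
2    SEA   36  Vic
3    CHI   39  Jon
8    AUS   41  Jon
group by name, mean of age:
       age
name      
Jon   40.0
Vic   36.0
Yui   25.0
add column age_x10 = t['age'] * 10:
       age  age_x10
name               
Jon   40.0    400.0
Vic   36.0    360.0
Yui   25.0    250.0
take 2 rows with largest age_x10:
       age  age_x10
name               
Jon   40.0    400.0
Vic   36.0    360.0
Taking the mean of column 'age_x10' gives 380.0.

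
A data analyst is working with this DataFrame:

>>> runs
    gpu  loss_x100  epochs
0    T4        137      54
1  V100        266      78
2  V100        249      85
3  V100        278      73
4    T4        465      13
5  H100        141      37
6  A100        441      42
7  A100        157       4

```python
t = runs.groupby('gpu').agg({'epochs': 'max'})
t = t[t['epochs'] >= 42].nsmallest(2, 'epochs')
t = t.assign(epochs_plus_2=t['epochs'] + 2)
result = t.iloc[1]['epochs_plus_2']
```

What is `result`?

56

group by gpu, max of epochs:
      epochs
gpu         
A100      42
H100      37
T4        54
V100      85
filter rows where epochs >= 42:
      epochs
gpu         
A100      42
T4        54
V100      85
take 2 rows with smallest epochs:
      epochs
gpu         
A100      42
T4        54
add column epochs_plus_2 = t['epochs'] + 2:
      epochs  epochs_plus_2
gpu                        
A100      42             44
T4        54             56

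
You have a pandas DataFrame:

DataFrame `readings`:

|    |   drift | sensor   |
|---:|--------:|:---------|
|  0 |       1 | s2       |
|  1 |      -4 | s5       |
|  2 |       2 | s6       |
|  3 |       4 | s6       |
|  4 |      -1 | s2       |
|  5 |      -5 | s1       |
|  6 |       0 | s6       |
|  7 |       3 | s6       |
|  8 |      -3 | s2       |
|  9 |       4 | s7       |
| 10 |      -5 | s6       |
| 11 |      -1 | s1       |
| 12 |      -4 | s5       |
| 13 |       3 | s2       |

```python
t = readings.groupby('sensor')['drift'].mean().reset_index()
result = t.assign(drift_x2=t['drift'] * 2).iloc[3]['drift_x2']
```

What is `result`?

group by sensor, mean of drift:
sensor
s1   -3.0
s2    0.0
s5   -4.0
s6    0.8
s7    4.0
Name: drift, dtype: float64
reset_index():
  sensor  drift
0     s1   -3.0
1     s2    0.0
2     s5   -4.0
3     s6    0.8
4     s7    4.0
add column drift_x2 = t['drift'] * 2:
  sensor  drift  drift_x2
0     s1   -3.0      -6.0
1     s2    0.0       0.0
2     s5   -4.0      -8.0
3     s6    0.8       1.6
4     s7    4.0       8.0

1.6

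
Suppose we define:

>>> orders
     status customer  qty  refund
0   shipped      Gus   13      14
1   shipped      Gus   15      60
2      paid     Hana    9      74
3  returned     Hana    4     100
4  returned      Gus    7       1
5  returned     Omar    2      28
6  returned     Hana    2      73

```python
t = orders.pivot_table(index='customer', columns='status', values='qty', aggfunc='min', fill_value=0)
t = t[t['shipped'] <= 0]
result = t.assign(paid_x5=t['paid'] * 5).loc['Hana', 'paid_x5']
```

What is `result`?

pivot: rows=customer, cols=status, min(qty):
status    paid  returned  shipped
customer                         
Gus          0         7       13
Hana         9         2        0
Omar         0         2        0
filter rows where shipped <= 0:
status    paid  returned  shipped
customer                         
Hana         9         2        0
Omar         0         2        0
add column paid_x5 = t['paid'] * 5:
status    paid  returned  shipped  paid_x5
customer                                  
Hana         9         2        0       45
Omar         0         2        0        0

45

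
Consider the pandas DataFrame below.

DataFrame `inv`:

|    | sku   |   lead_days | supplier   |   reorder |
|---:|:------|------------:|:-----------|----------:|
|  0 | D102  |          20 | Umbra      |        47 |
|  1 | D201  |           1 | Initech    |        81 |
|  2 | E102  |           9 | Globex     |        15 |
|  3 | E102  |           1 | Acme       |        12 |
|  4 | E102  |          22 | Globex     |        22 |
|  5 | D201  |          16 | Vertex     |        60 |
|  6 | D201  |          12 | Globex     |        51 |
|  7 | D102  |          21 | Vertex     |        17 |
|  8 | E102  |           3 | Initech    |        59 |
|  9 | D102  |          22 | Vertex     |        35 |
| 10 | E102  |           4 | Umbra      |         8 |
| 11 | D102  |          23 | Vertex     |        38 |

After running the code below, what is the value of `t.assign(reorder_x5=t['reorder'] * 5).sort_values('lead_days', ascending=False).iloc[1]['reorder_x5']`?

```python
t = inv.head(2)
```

take first 2 rows:
    sku  lead_days supplier  reorder
0  D102         20    Umbra       47
1  D201          1  Initech       81
add column reorder_x5 = t['reorder'] * 5:
    sku  lead_days supplier  reorder  reorder_x5
0  D102         20    Umbra       47         235
1  D201          1  Initech       81         405
sort by lead_days descending:
    sku  lead_days supplier  reorder  reorder_x5
0  D102         20    Umbra       47         235
1  D201          1  Initech       81         405
Hence 405.

405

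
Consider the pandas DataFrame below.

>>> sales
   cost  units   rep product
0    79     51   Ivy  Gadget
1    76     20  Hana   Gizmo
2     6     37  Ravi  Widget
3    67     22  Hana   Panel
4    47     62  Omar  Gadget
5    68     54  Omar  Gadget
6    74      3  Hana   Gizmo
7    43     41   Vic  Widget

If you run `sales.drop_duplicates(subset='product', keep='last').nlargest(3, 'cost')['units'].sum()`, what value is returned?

79

drop duplicate product (keep=last):
   cost  units   rep product
3    67     22  Hana   Panel
5    68     54  Omar  Gadget
6    74      3  Hana   Gizmo
7    43     41   Vic  Widget
take 3 rows with largest cost:
   cost  units   rep product
6    74      3  Hana   Gizmo
5    68     54  Omar  Gadget
3    67     22  Hana   Panel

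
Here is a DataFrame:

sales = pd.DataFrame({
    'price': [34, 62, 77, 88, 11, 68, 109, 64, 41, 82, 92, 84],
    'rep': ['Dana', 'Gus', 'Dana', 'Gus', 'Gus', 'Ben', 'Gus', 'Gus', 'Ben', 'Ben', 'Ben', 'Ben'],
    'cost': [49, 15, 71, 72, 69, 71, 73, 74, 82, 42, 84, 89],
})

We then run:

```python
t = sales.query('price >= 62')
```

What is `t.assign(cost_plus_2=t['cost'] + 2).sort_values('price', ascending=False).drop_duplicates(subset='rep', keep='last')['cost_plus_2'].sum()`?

163

filter rows where price >= 62:
    price   rep  cost
1      62   Gus    15
2      77  Dana    71
3      88   Gus    72
5      68   Ben    71
6     109   Gus    73
7      64   Gus    74
9      82   Ben    42
10     92   Ben    84
11     84   Ben    89
add column cost_plus_2 = t['cost'] + 2:
    price   rep  cost  cost_plus_2
1      62   Gus    15           17
2      77  Dana    71           73
3      88   Gus    72           74
5      68   Ben    71           73
6     109   Gus    73           75
7      64   Gus    74           76
9      82   Ben    42           44
10     92   Ben    84           86
11     84   Ben    89           91
sort by price descending:
    price   rep  cost  cost_plus_2
6     109   Gus    73           75
10     92   Ben    84           86
3      88   Gus    72           74
11     84   Ben    89           91
9      82   Ben    42           44
2      77  Dana    71           73
5      68   Ben    71           73
7      64   Gus    74           76
1      62   Gus    15           17
drop duplicate rep (keep=last):
   price   rep  cost  cost_plus_2
2     77  Dana    71           73
5     68   Ben    71           73
1     62   Gus    15           17
Then the sum of column 'cost_plus_2': 163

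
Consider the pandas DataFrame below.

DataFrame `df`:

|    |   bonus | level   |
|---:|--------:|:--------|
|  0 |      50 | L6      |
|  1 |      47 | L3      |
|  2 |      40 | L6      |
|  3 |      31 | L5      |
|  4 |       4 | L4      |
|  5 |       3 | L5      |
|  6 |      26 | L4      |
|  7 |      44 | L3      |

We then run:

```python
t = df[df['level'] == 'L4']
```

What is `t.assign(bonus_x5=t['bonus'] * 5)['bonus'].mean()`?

15.0

filter rows where level == 'L4':
   bonus level
4      4    L4
6     26    L4
add column bonus_x5 = t['bonus'] * 5:
   bonus level  bonus_x5
4      4    L4        20
6     26    L4       130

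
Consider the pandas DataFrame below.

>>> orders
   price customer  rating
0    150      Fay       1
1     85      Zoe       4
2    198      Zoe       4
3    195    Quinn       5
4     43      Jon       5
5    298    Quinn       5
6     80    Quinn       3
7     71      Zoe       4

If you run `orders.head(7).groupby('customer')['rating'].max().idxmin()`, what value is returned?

Fay

take first 7 rows:
   price customer  rating
0    150      Fay       1
1     85      Zoe       4
2    198      Zoe       4
3    195    Quinn       5
4     43      Jon       5
5    298    Quinn       5
6     80    Quinn       3
group by customer, max of rating:
customer
Fay      1
Jon      5
Quinn    5
Zoe      4
Name: rating, dtype: int64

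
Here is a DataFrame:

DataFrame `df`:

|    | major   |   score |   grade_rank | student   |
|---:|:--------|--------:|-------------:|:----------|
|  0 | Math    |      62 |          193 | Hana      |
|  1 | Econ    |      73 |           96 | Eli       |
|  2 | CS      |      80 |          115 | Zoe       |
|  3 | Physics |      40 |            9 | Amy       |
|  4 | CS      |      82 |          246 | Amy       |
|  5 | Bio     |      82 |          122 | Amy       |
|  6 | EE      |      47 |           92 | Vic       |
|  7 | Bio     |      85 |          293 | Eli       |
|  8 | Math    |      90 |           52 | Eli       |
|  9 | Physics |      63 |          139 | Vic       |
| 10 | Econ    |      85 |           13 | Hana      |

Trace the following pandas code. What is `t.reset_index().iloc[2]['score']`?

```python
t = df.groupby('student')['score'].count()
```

2

group by student, count of score:
student
Amy     3
Eli     3
Hana    2
Vic     2
Zoe     1
Name: score, dtype: int64
reset_index():
  student  score
0     Amy      3
1     Eli      3
2    Hana      2
3     Vic      2
4     Zoe      1
value at position 2, column 'score' → 2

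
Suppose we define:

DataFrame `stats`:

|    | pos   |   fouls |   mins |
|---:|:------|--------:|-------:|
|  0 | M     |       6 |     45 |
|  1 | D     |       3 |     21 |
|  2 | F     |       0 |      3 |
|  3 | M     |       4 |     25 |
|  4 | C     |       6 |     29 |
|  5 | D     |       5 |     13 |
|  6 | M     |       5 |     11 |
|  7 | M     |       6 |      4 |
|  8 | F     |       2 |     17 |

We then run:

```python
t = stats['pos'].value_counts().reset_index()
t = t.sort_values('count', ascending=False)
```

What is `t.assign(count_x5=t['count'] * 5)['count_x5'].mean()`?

11.25

value_counts of pos:
pos
M    4
D    2
F    2
C    1
Name: count, dtype: int64
reset_index():
  pos  count
0   M      4
1   D      2
2   F      2
3   C      1
sort by count descending:
  pos  count
0   M      4
1   D      2
2   F      2
3   C      1
add column count_x5 = t['count'] * 5:
  pos  count  count_x5
0   M      4        20
1   D      2        10
2   F      2        10
3   C      1         5
mean of column 'count_x5' → 11.25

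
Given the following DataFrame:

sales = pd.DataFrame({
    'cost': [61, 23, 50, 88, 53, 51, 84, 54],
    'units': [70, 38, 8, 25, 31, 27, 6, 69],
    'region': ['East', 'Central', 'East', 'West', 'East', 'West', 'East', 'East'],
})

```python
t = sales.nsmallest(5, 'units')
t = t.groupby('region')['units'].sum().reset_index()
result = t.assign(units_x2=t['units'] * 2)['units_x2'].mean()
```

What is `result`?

take 5 rows with smallest units:
   cost  units region
6    84      6   East
2    50      8   East
3    88     25   West
5    51     27   West
4    53     31   East
group by region, sum of units:
region
East    45
West    52
Name: units, dtype: int64
reset_index():
  region  units
0   East     45
1   West     52
add column units_x2 = t['units'] * 2:
  region  units  units_x2
0   East     45        90
1   West     52       104
Taking the mean of column 'units_x2' gives 97.0.

97.0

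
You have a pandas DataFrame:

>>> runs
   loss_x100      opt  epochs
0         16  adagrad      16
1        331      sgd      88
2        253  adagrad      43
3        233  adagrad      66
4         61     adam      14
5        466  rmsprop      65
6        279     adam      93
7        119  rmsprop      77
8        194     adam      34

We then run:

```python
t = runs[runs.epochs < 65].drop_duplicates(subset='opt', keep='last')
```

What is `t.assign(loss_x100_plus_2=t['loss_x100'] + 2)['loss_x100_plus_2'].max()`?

filter rows where epochs < 65:
   loss_x100      opt  epochs
0         16  adagrad      16
2        253  adagrad      43
4         61     adam      14
8        194     adam      34
drop duplicate opt (keep=last):
   loss_x100      opt  epochs
2        253  adagrad      43
8        194     adam      34
add column loss_x100_plus_2 = t['loss_x100'] + 2:
   loss_x100      opt  epochs  loss_x100_plus_2
2        253  adagrad      43               255
8        194     adam      34               196
Hence 255.

255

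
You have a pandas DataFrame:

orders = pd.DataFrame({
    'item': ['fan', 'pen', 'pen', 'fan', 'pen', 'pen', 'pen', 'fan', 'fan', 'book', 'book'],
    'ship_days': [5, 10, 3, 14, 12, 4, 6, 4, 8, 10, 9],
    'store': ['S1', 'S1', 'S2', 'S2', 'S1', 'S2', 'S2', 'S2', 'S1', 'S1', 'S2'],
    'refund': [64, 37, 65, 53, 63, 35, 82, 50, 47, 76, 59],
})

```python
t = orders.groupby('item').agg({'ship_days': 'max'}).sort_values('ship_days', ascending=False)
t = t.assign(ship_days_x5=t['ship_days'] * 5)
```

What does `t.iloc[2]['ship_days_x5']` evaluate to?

group by item, max of ship_days:
      ship_days
item           
book         10
fan          14
pen          12
sort by ship_days descending:
      ship_days
item           
fan          14
pen          12
book         10
add column ship_days_x5 = t['ship_days'] * 5:
      ship_days  ship_days_x5
item                         
fan          14            70
pen          12            60
book         10            50
Hence 50.

50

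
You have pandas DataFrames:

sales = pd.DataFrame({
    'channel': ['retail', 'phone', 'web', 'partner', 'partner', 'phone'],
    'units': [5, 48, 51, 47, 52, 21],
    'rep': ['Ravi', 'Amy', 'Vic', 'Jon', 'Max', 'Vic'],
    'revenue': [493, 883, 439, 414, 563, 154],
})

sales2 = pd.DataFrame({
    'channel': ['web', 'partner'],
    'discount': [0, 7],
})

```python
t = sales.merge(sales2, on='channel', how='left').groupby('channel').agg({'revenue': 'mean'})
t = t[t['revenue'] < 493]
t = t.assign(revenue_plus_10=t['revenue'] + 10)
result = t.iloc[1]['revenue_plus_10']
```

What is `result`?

449.0

merge on 'channel' (how='left') → 6 rows:
   channel  units   rep  revenue  discount
0   retail      5  Ravi      493       NaN
1    phone     48   Amy      883       NaN
2      web     51   Vic      439       0.0
3  partner     47   Jon      414       7.0
4  partner     52   Max      563       7.0
5    phone     21   Vic      154       NaN
group by channel, mean of revenue:
         revenue
channel         
partner    488.5
phone      518.5
retail     493.0
web        439.0
filter rows where revenue < 493:
         revenue
channel         
partner    488.5
web        439.0
add column revenue_plus_10 = t['revenue'] + 10:
         revenue  revenue_plus_10
channel                          
partner    488.5            498.5
web        439.0            449.0
Hence 449.0.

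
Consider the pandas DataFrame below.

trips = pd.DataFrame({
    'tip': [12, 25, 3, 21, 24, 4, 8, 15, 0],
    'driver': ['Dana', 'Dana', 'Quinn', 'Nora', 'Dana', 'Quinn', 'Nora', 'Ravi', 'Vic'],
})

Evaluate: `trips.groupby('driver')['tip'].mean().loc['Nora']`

group by driver, mean of tip:
driver
Dana     20.333333
Nora     14.500000
Quinn     3.500000
Ravi     15.000000
Vic       0.000000
Name: tip, dtype: float64
The value at index 'Nora' is 14.5.

14.5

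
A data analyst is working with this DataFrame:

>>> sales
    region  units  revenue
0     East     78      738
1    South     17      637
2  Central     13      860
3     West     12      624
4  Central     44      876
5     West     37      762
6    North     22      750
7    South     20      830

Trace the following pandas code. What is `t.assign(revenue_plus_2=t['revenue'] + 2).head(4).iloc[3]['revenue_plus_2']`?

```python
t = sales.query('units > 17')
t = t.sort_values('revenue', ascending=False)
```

filter rows where units > 17:
    region  units  revenue
0     East     78      738
4  Central     44      876
5     West     37      762
6    North     22      750
7    South     20      830
sort by revenue descending:
    region  units  revenue
4  Central     44      876
7    South     20      830
5     West     37      762
6    North     22      750
0     East     78      738
add column revenue_plus_2 = t['revenue'] + 2:
    region  units  revenue  revenue_plus_2
4  Central     44      876             878
7    South     20      830             832
5     West     37      762             764
6    North     22      750             752
0     East     78      738             740
take first 4 rows:
    region  units  revenue  revenue_plus_2
4  Central     44      876             878
7    South     20      830             832
5     West     37      762             764
6    North     22      750             752
The value at position 3, column 'revenue_plus_2' is 752.

752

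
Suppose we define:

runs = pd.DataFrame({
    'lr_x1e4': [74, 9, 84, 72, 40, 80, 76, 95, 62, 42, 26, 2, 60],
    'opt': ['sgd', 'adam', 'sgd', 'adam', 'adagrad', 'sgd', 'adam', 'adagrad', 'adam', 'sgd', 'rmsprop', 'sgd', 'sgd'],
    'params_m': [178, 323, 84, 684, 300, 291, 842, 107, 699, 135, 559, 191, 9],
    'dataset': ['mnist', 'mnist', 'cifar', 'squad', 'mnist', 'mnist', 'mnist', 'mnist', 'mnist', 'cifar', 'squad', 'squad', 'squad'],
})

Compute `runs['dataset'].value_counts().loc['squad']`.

4

value_counts of dataset:
dataset
mnist    7
squad    4
cifar    2
Name: count, dtype: int64
So loc['squad'] = 4.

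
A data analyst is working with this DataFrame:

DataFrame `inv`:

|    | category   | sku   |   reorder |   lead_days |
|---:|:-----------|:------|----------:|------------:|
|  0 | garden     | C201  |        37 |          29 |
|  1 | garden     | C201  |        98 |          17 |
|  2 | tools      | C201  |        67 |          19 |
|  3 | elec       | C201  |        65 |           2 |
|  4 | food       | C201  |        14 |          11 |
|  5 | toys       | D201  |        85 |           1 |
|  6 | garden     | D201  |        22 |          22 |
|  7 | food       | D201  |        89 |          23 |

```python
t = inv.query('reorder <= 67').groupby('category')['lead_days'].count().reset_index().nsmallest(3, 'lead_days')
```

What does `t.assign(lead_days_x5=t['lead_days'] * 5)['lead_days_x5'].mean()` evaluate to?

filter rows where reorder <= 67:
  category   sku  reorder  lead_days
0   garden  C201       37         29
2    tools  C201       67         19
3     elec  C201       65          2
4     food  C201       14         11
6   garden  D201       22         22
group by category, count of lead_days:
category
elec      1
food      1
garden    2
tools     1
Name: lead_days, dtype: int64
reset_index():
  category  lead_days
0     elec          1
1     food          1
2   garden          2
3    tools          1
take 3 rows with smallest lead_days:
  category  lead_days
0     elec          1
1     food          1
3    tools          1
add column lead_days_x5 = t['lead_days'] * 5:
  category  lead_days  lead_days_x5
0     elec          1             5
1     food          1             5
3    tools          1             5
Taking the mean of column 'lead_days_x5' gives 5.0.

5.0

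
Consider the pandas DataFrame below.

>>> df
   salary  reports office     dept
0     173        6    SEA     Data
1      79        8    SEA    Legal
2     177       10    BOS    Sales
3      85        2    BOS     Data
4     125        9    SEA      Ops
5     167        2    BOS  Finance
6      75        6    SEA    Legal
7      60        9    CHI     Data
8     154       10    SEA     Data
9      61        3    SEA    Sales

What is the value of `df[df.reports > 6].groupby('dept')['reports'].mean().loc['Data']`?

filter rows where reports > 6:
   salary  reports office   dept
1      79        8    SEA  Legal
2     177       10    BOS  Sales
4     125        9    SEA    Ops
7      60        9    CHI   Data
8     154       10    SEA   Data
group by dept, mean of reports:
dept
Data      9.5
Legal     8.0
Ops       9.0
Sales    10.0
Name: reports, dtype: float64
Hence 9.5.

9.5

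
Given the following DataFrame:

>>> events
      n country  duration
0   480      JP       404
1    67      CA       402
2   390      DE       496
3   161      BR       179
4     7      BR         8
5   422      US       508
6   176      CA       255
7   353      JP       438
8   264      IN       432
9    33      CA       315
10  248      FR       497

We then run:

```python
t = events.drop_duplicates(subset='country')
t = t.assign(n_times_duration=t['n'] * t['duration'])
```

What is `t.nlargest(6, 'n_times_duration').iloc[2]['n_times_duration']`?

drop duplicate country (keep=first):
      n country  duration
0   480      JP       404
1    67      CA       402
2   390      DE       496
3   161      BR       179
5   422      US       508
8   264      IN       432
10  248      FR       497
add column n_times_duration = t['n'] * t['duration']:
      n country  duration  n_times_duration
0   480      JP       404            193920
1    67      CA       402             26934
2   390      DE       496            193440
3   161      BR       179             28819
5   422      US       508            214376
8   264      IN       432            114048
10  248      FR       497            123256
take 6 rows with largest n_times_duration:
      n country  duration  n_times_duration
5   422      US       508            214376
0   480      JP       404            193920
2   390      DE       496            193440
10  248      FR       497            123256
8   264      IN       432            114048
3   161      BR       179             28819
The value at position 2, column 'n_times_duration' is 193440.

193440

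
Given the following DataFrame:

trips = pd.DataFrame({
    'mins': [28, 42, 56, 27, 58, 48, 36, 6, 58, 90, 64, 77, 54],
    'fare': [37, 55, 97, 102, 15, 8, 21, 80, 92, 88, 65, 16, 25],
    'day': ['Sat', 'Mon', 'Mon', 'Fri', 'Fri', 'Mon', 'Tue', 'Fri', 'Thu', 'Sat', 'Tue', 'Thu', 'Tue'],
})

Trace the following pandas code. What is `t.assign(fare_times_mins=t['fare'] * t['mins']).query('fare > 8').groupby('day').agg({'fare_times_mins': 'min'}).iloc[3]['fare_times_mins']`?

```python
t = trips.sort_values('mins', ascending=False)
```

1232

sort by mins descending:
    mins  fare  day
9     90    88  Sat
11    77    16  Thu
10    64    65  Tue
4     58    15  Fri
8     58    92  Thu
2     56    97  Mon
12    54    25  Tue
5     48     8  Mon
1     42    55  Mon
6     36    21  Tue
0     28    37  Sat
3     27   102  Fri
7      6    80  Fri
add column fare_times_mins = t['fare'] * t['mins']:
    mins  fare  day  fare_times_mins
9     90    88  Sat             7920
11    77    16  Thu             1232
10    64    65  Tue             4160
4     58    15  Fri              870
8     58    92  Thu             5336
2     56    97  Mon             5432
12    54    25  Tue             1350
5     48     8  Mon              384
1     42    55  Mon             2310
6     36    21  Tue              756
0     28    37  Sat             1036
3     27   102  Fri             2754
7      6    80  Fri              480
filter rows where fare > 8:
    mins  fare  day  fare_times_mins
9     90    88  Sat             7920
11    77    16  Thu             1232
10    64    65  Tue             4160
4     58    15  Fri              870
8     58    92  Thu             5336
2     56    97  Mon             5432
12    54    25  Tue             1350
1     42    55  Mon             2310
6     36    21  Tue              756
0     28    37  Sat             1036
3     27   102  Fri             2754
7      6    80  Fri              480
group by day, min of fare_times_mins:
     fare_times_mins
day                 
Fri              480
Mon             2310
Sat             1036
Thu             1232
Tue              756
So iloc[3]['fare_times_mins'] = 1232.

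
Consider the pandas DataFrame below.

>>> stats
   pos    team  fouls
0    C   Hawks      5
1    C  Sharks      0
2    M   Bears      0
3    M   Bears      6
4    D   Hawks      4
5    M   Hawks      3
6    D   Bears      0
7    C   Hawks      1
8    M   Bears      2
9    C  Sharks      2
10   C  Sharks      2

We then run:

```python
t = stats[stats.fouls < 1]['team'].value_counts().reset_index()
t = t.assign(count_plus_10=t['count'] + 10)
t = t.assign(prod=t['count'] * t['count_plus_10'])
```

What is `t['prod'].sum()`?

filter rows where fouls < 1:
  pos    team  fouls
1   C  Sharks      0
2   M   Bears      0
6   D   Bears      0
value_counts of team:
team
Bears     2
Sharks    1
Name: count, dtype: int64
reset_index():
     team  count
0   Bears      2
1  Sharks      1
add column count_plus_10 = t['count'] + 10:
     team  count  count_plus_10
0   Bears      2             12
1  Sharks      1             11
add column prod = t['count'] * t['count_plus_10']:
     team  count  count_plus_10  prod
0   Bears      2             12    24
1  Sharks      1             11    11
Finally, sum of column 'prod' = 35.

35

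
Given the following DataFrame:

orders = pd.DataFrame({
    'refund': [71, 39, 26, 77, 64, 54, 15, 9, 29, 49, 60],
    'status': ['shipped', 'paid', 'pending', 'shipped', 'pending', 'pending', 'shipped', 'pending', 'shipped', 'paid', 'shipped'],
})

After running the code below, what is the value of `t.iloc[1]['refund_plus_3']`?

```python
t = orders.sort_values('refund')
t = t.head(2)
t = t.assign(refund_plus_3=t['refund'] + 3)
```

18

sort by refund:
    refund   status
7        9  pending
6       15  shipped
2       26  pending
8       29  shipped
1       39     paid
9       49     paid
5       54  pending
10      60  shipped
4       64  pending
0       71  shipped
3       77  shipped
take first 2 rows:
   refund   status
7       9  pending
6      15  shipped
add column refund_plus_3 = t['refund'] + 3:
   refund   status  refund_plus_3
7       9  pending             12
6      15  shipped             18
Finally, value at position 1, column 'refund_plus_3' = 18.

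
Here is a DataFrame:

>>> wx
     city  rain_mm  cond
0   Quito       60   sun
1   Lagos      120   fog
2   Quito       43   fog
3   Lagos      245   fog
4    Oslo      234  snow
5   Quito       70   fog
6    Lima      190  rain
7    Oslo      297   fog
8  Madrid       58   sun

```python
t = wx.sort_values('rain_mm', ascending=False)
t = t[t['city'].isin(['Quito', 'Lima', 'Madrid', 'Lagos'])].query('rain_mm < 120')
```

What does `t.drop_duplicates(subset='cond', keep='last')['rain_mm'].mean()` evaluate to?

sort by rain_mm descending:
     city  rain_mm  cond
7    Oslo      297   fog
3   Lagos      245   fog
4    Oslo      234  snow
6    Lima      190  rain
1   Lagos      120   fog
5   Quito       70   fog
0   Quito       60   sun
8  Madrid       58   sun
2   Quito       43   fog
filter rows where city in ['Quito', 'Lima', 'Madrid', 'Lagos']:
     city  rain_mm  cond
3   Lagos      245   fog
6    Lima      190  rain
1   Lagos      120   fog
5   Quito       70   fog
0   Quito       60   sun
8  Madrid       58   sun
2   Quito       43   fog
filter rows where rain_mm < 120:
     city  rain_mm cond
5   Quito       70  fog
0   Quito       60  sun
8  Madrid       58  sun
2   Quito       43  fog
drop duplicate cond (keep=last):
     city  rain_mm cond
8  Madrid       58  sun
2   Quito       43  fog

50.5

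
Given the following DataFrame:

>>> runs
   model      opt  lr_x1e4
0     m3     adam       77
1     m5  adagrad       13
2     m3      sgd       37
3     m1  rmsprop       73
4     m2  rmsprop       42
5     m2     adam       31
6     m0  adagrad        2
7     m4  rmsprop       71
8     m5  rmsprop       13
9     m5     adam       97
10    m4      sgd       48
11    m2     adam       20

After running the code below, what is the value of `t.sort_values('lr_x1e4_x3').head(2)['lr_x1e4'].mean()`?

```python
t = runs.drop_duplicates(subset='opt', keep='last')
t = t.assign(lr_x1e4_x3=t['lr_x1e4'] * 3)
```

7.5

drop duplicate opt (keep=last):
   model      opt  lr_x1e4
6     m0  adagrad        2
8     m5  rmsprop       13
10    m4      sgd       48
11    m2     adam       20
add column lr_x1e4_x3 = t['lr_x1e4'] * 3:
   model      opt  lr_x1e4  lr_x1e4_x3
6     m0  adagrad        2           6
8     m5  rmsprop       13          39
10    m4      sgd       48         144
11    m2     adam       20          60
sort by lr_x1e4_x3:
   model      opt  lr_x1e4  lr_x1e4_x3
6     m0  adagrad        2           6
8     m5  rmsprop       13          39
11    m2     adam       20          60
10    m4      sgd       48         144
take first 2 rows:
  model      opt  lr_x1e4  lr_x1e4_x3
6    m0  adagrad        2           6
8    m5  rmsprop       13          39
The mean of column 'lr_x1e4' is 7.5.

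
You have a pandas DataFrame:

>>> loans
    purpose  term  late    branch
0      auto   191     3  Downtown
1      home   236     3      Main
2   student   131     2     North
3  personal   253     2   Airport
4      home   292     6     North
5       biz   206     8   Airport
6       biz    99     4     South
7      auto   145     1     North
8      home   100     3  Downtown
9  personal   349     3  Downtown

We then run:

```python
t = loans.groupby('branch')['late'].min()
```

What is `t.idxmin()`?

North

group by branch, min of late:
branch
Airport     2
Downtown    3
Main        3
North       1
South       4
Name: late, dtype: int64
Taking the label with the smallest value gives North.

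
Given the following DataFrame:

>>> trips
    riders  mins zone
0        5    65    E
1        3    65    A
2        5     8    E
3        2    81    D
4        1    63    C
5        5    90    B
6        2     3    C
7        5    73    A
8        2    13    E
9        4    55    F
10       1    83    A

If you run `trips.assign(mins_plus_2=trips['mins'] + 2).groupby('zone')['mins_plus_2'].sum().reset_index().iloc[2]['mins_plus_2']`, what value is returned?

70

add column mins_plus_2 = trips['mins'] + 2:
    riders  mins zone  mins_plus_2
0        5    65    E           67
1        3    65    A           67
2        5     8    E           10
3        2    81    D           83
4        1    63    C           65
5        5    90    B           92
6        2     3    C            5
7        5    73    A           75
8        2    13    E           15
9        4    55    F           57
10       1    83    A           85
group by zone, sum of mins_plus_2:
zone
A    227
B     92
C     70
D     83
E     92
F     57
Name: mins_plus_2, dtype: int64
reset_index():
  zone  mins_plus_2
0    A          227
1    B           92
2    C           70
3    D           83
4    E           92
5    F           57
The value at position 2, column 'mins_plus_2' is 70.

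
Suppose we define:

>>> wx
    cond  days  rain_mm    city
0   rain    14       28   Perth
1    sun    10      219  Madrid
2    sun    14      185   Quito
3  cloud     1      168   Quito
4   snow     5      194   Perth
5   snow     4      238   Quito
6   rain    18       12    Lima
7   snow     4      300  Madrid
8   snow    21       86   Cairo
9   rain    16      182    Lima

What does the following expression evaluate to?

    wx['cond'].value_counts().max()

value_counts of cond:
cond
snow     4
rain     3
sun      2
cloud    1
Name: count, dtype: int64
Finally, max of the resulting series = 4.

4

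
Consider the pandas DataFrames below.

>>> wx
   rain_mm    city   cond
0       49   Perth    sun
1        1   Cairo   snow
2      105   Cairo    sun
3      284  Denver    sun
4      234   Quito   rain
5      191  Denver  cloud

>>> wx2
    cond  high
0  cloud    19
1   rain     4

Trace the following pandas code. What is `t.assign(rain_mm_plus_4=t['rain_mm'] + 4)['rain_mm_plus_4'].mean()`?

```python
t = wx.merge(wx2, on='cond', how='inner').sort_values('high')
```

216.5

merge on 'cond' (how='inner') → 2 rows:
   rain_mm    city   cond  high
0      234   Quito   rain     4
1      191  Denver  cloud    19
sort by high:
   rain_mm    city   cond  high
0      234   Quito   rain     4
1      191  Denver  cloud    19
add column rain_mm_plus_4 = t['rain_mm'] + 4:
   rain_mm    city   cond  high  rain_mm_plus_4
0      234   Quito   rain     4             238
1      191  Denver  cloud    19             195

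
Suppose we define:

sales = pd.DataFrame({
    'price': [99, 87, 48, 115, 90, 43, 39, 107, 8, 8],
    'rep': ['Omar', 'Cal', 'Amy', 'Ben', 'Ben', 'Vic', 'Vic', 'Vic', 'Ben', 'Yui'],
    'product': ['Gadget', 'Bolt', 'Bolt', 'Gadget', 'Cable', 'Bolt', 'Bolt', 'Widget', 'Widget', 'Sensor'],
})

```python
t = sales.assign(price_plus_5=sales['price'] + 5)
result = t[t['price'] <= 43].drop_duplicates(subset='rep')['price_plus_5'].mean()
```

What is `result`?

24.6666666667

add column price_plus_5 = sales['price'] + 5:
   price   rep product  price_plus_5
0     99  Omar  Gadget           104
1     87   Cal    Bolt            92
2     48   Amy    Bolt            53
3    115   Ben  Gadget           120
4     90   Ben   Cable            95
5     43   Vic    Bolt            48
6     39   Vic    Bolt            44
7    107   Vic  Widget           112
8      8   Ben  Widget            13
9      8   Yui  Sensor            13
filter rows where price <= 43:
   price  rep product  price_plus_5
5     43  Vic    Bolt            48
6     39  Vic    Bolt            44
8      8  Ben  Widget            13
9      8  Yui  Sensor            13
drop duplicate rep (keep=first):
   price  rep product  price_plus_5
5     43  Vic    Bolt            48
8      8  Ben  Widget            13
9      8  Yui  Sensor            13
Finally, mean of column 'price_plus_5' = 24.6666666667.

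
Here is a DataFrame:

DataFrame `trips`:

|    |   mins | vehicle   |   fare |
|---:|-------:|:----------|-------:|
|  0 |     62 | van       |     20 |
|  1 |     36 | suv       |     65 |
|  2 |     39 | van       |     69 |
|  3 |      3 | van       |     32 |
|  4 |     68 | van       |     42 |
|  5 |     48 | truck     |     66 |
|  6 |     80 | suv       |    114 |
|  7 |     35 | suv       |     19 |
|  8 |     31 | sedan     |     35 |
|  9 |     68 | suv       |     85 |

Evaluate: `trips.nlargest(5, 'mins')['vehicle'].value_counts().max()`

take 5 rows with largest mins:
   mins vehicle  fare
6    80     suv   114
4    68     van    42
9    68     suv    85
0    62     van    20
5    48   truck    66
value_counts of vehicle:
vehicle
suv      2
van      2
truck    1
Name: count, dtype: int64
Taking the max of the resulting series gives 2.

2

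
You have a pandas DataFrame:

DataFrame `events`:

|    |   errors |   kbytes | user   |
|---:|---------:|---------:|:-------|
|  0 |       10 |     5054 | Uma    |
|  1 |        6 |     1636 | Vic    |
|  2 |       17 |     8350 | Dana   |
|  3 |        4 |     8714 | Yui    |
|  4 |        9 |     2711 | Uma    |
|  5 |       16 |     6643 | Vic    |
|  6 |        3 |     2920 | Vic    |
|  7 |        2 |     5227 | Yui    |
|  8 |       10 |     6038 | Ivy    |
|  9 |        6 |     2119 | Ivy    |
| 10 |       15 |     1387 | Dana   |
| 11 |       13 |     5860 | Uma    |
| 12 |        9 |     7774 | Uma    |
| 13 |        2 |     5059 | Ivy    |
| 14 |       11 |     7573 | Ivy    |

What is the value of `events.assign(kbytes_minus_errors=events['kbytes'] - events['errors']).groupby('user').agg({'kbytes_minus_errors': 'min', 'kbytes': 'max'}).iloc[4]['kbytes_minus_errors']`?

add column kbytes_minus_errors = events['kbytes'] - events['errors']:
    errors  kbytes  user  kbytes_minus_errors
0       10    5054   Uma                 5044
1        6    1636   Vic                 1630
2       17    8350  Dana                 8333
3        4    8714   Yui                 8710
4        9    2711   Uma                 2702
5       16    6643   Vic                 6627
6        3    2920   Vic                 2917
7        2    5227   Yui                 5225
8       10    6038   Ivy                 6028
9        6    2119   Ivy                 2113
10      15    1387  Dana                 1372
11      13    5860   Uma                 5847
12       9    7774   Uma                 7765
13       2    5059   Ivy                 5057
14      11    7573   Ivy                 7562
group by user: min(kbytes_minus_errors), max(kbytes):
      kbytes_minus_errors  kbytes
user                             
Dana                 1372    8350
Ivy                  2113    7573
Uma                  2702    7774
Vic                  1630    6643
Yui                  5225    8714

5225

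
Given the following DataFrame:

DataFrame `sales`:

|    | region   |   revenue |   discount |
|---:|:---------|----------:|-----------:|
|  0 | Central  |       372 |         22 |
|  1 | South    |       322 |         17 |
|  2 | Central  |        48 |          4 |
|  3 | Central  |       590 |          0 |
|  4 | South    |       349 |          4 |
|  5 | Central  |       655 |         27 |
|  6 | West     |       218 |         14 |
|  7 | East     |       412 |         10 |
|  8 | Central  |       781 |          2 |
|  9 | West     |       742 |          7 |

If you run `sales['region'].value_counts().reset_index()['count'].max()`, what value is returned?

value_counts of region:
region
Central    5
South      2
West       2
East       1
Name: count, dtype: int64
reset_index():
    region  count
0  Central      5
1    South      2
2     West      2
3     East      1

5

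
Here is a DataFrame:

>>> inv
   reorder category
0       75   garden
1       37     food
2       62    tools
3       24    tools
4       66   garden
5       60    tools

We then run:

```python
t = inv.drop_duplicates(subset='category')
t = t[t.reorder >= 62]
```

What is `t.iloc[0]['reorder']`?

drop duplicate category (keep=first):
   reorder category
0       75   garden
1       37     food
2       62    tools
filter rows where reorder >= 62:
   reorder category
0       75   garden
2       62    tools
The value at position 0, column 'reorder' is 75.

75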